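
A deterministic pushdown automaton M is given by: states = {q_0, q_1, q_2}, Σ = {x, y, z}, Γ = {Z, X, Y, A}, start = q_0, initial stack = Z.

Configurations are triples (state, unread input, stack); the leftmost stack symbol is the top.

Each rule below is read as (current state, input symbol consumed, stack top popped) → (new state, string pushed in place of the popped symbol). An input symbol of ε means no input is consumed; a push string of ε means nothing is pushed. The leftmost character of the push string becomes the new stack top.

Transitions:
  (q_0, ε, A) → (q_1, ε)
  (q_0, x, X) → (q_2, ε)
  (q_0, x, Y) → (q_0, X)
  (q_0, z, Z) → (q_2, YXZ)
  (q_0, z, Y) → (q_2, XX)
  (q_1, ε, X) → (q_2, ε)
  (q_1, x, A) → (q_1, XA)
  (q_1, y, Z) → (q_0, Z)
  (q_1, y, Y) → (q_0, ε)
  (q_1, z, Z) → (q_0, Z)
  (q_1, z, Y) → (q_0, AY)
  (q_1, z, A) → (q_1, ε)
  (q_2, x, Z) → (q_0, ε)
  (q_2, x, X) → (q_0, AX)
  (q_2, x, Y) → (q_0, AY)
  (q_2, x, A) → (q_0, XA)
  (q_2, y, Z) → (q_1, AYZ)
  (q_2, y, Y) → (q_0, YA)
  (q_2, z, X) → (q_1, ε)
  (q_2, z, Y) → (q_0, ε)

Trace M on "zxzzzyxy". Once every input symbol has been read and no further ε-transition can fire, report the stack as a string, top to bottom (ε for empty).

AYZ

(q_0, zxzzzyxy, Z)
  read z, top Z: go to q_2, push YXZ → (q_2, xzzzyxy, YXZ)
  read x, top Y: go to q_0, push AY → (q_0, zzzyxy, AYXZ)
  ε-move, top A: go to q_1, push ε → (q_1, zzzyxy, YXZ)
  read z, top Y: go to q_0, push AY → (q_0, zzyxy, AYXZ)
  ε-move, top A: go to q_1, push ε → (q_1, zzyxy, YXZ)
  read z, top Y: go to q_0, push AY → (q_0, zyxy, AYXZ)
  ε-move, top A: go to q_1, push ε → (q_1, zyxy, YXZ)
  read z, top Y: go to q_0, push AY → (q_0, yxy, AYXZ)
  ε-move, top A: go to q_1, push ε → (q_1, yxy, YXZ)
  read y, top Y: go to q_0, push ε → (q_0, xy, XZ)
  read x, top X: go to q_2, push ε → (q_2, y, Z)
  read y, top Z: go to q_1, push AYZ → (q_1, ε, AYZ)
All input consumed in state q_1 with stack AYZ.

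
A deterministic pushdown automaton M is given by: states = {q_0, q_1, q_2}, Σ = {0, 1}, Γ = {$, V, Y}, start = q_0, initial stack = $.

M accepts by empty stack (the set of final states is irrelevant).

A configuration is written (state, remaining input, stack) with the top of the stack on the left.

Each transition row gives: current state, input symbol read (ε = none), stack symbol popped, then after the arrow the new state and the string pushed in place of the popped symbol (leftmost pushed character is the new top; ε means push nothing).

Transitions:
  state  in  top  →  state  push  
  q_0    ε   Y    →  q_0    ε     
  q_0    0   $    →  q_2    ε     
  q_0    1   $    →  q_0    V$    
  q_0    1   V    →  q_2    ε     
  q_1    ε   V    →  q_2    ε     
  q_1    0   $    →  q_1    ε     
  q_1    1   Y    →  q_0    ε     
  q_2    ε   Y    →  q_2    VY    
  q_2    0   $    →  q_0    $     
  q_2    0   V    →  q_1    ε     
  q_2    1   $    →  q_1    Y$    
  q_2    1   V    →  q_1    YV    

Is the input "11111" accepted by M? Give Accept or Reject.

(q_0, 11111, $)
  read 1, top $: go to q_0, push V$ → (q_0, 1111, V$)
  read 1, top V: go to q_2, push ε → (q_2, 111, $)
  read 1, top $: go to q_1, push Y$ → (q_1, 11, Y$)
  read 1, top Y: go to q_0, push ε → (q_0, 1, $)
  read 1, top $: go to q_0, push V$ → (q_0, ε, V$)
All input consumed; stack is V$, not empty, and no further ε-move applies.

Reject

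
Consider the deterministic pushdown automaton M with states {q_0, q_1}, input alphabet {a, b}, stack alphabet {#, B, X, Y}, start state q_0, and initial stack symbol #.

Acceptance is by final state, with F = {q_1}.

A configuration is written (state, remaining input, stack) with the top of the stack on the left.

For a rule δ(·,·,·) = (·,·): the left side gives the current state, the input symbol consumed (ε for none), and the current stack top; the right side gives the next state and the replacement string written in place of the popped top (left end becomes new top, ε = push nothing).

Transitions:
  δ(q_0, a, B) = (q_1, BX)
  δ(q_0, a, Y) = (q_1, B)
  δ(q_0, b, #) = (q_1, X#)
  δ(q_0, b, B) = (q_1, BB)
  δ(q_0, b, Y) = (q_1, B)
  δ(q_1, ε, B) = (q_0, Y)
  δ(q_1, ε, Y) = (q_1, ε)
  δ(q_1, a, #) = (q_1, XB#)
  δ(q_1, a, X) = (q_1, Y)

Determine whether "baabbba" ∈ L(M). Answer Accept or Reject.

(q_0, baabbba, #)
  read b, top #: go to q_1, push X# → (q_1, aabbba, X#)
  read a, top X: go to q_1, push Y → (q_1, abbba, Y#)
  ε-move, top Y: go to q_1, push ε → (q_1, abbba, #)
  read a, top #: go to q_1, push XB# → (q_1, bbba, XB#)
No transition applies at (q_1, bbba, XB#); input not fully consumed.

Reject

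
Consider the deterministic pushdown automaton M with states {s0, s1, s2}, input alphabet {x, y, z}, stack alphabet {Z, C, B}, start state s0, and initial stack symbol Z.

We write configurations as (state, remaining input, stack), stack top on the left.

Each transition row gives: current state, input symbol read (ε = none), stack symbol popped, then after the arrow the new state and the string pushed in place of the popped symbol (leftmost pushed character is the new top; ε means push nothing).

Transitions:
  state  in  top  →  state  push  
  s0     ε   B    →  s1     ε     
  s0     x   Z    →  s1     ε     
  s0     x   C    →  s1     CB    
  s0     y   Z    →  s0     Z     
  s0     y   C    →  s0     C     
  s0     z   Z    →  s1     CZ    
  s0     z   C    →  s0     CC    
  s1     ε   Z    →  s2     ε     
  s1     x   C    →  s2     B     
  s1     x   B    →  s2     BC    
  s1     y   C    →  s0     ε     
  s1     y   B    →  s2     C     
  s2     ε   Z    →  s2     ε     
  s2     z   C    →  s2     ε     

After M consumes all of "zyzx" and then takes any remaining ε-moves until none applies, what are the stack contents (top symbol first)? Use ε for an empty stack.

BZ

(s0, zyzx, Z)
  read z, top Z: go to s1, push CZ → (s1, yzx, CZ)
  read y, top C: go to s0, push ε → (s0, zx, Z)
  read z, top Z: go to s1, push CZ → (s1, x, CZ)
  read x, top C: go to s2, push B → (s2, ε, BZ)
All input consumed in state s2 with stack BZ.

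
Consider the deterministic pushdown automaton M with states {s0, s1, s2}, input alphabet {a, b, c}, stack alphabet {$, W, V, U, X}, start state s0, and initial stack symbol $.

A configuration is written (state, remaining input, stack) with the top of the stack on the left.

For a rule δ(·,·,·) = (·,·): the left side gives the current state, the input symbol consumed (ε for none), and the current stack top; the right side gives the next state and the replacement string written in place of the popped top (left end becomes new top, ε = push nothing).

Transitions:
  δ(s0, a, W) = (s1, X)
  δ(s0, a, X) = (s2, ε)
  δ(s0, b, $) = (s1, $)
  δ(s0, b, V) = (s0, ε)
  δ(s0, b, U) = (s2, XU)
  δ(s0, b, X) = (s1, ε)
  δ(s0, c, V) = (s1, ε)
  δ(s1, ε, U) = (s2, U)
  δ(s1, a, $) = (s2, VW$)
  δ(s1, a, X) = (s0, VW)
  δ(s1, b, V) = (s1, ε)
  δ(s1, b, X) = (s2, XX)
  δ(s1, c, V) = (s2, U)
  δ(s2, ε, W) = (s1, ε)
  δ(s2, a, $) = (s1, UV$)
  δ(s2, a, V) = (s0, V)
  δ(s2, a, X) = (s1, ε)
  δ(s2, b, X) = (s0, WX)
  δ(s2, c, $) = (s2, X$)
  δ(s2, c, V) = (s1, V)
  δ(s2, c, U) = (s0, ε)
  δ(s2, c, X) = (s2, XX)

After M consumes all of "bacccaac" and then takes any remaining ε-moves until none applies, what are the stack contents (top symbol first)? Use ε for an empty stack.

(s0, bacccaac, $)
  read b, top $: go to s1, push $ → (s1, acccaac, $)
  read a, top $: go to s2, push VW$ → (s2, cccaac, VW$)
  read c, top V: go to s1, push V → (s1, ccaac, VW$)
  read c, top V: go to s2, push U → (s2, caac, UW$)
  read c, top U: go to s0, push ε → (s0, aac, W$)
  read a, top W: go to s1, push X → (s1, ac, X$)
  read a, top X: go to s0, push VW → (s0, c, VW$)
  read c, top V: go to s1, push ε → (s1, ε, W$)
All input consumed in state s1 with stack W$.

W$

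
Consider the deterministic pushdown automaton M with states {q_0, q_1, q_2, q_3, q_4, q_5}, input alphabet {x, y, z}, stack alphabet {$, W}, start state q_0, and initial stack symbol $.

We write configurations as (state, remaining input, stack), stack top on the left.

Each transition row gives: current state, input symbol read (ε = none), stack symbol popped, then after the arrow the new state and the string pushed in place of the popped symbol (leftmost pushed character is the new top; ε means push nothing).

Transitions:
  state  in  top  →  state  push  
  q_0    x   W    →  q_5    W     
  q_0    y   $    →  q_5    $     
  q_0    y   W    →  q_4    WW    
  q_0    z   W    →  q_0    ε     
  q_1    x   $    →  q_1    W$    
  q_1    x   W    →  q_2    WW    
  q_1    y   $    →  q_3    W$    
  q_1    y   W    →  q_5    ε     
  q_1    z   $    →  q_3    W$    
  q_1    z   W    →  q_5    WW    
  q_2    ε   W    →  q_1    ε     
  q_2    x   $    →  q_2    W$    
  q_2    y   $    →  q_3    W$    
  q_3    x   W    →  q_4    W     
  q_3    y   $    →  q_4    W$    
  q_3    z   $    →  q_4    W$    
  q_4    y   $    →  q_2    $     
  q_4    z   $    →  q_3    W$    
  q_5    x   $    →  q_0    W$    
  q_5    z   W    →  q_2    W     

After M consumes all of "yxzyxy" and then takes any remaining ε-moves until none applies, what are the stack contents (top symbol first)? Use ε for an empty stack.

WW$

(q_0, yxzyxy, $)
  read y, top $: go to q_5, push $ → (q_5, xzyxy, $)
  read x, top $: go to q_0, push W$ → (q_0, zyxy, W$)
  read z, top W: go to q_0, push ε → (q_0, yxy, $)
  read y, top $: go to q_5, push $ → (q_5, xy, $)
  read x, top $: go to q_0, push W$ → (q_0, y, W$)
  read y, top W: go to q_4, push WW → (q_4, ε, WW$)
All input consumed in state q_4 with stack WW$.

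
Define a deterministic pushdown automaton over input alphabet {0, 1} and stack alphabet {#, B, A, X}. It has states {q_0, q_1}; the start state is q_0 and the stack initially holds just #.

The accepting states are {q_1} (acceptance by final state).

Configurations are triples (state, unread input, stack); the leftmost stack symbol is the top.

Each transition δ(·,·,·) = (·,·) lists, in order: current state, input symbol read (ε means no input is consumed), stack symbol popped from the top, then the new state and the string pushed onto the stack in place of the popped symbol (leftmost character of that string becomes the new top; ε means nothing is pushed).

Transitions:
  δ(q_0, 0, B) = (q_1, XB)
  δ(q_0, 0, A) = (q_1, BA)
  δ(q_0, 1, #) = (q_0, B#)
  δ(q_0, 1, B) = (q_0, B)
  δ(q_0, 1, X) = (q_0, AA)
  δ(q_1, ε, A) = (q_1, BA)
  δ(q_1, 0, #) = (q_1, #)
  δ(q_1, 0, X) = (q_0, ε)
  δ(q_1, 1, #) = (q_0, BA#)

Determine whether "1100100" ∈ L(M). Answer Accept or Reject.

(q_0, 1100100, #)
  read 1, top #: go to q_0, push B# → (q_0, 100100, B#)
  read 1, top B: go to q_0, push B → (q_0, 00100, B#)
  read 0, top B: go to q_1, push XB → (q_1, 0100, XB#)
  read 0, top X: go to q_0, push ε → (q_0, 100, B#)
  read 1, top B: go to q_0, push B → (q_0, 00, B#)
  read 0, top B: go to q_1, push XB → (q_1, 0, XB#)
  read 0, top X: go to q_0, push ε → (q_0, ε, B#)
All input consumed; state q_0 ∉ F and no further ε-move applies.

Reject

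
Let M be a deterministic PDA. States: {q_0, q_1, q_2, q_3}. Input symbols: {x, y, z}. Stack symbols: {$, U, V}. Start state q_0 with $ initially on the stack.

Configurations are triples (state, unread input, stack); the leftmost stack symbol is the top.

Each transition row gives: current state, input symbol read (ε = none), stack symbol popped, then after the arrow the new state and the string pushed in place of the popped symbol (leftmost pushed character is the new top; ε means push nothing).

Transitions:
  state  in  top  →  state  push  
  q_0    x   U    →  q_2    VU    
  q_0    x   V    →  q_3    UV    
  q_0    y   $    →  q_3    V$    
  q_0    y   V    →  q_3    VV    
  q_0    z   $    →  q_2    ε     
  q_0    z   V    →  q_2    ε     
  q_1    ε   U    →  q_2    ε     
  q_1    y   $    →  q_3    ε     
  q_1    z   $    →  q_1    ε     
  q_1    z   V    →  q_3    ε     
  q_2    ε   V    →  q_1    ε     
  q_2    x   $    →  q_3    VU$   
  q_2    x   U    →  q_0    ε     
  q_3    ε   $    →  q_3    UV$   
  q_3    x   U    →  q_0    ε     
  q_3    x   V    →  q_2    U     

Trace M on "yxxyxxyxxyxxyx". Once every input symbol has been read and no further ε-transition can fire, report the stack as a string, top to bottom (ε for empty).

(q_0, yxxyxxyxxyxxyx, $) ⊢ (q_3, xxyxxyxxyxxyx, V$) ⊢ (q_2, xyxxyxxyxxyx, U$) ⊢ (q_0, yxxyxxyxxyx, $) ⊢ (q_3, xxyxxyxxyx, V$) ⊢ (q_2, xyxxyxxyx, U$) ⊢ (q_0, yxxyxxyx, $) ⊢ (q_3, xxyxxyx, V$) ⊢ (q_2, xyxxyx, U$) ⊢ (q_0, yxxyx, $) ⊢ (q_3, xxyx, V$) ⊢ (q_2, xyx, U$) ⊢ (q_0, yx, $) ⊢ (q_3, x, V$) ⊢ (q_2, ε, U$)
All input consumed in state q_2 with stack U$.

U$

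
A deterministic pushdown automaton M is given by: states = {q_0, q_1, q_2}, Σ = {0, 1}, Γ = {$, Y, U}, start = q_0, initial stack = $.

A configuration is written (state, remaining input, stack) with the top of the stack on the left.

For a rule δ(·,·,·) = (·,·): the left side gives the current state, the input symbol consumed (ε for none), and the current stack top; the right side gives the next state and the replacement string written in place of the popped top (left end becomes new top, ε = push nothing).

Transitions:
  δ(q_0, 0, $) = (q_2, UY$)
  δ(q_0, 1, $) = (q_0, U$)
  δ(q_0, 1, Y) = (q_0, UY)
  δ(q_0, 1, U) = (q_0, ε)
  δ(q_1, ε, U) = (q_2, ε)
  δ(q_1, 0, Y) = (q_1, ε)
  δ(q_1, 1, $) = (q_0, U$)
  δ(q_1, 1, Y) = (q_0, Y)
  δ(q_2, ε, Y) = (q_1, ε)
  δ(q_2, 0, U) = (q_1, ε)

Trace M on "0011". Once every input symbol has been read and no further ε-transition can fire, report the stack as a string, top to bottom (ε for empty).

UY$

(q_0, 0011, $)
  read 0, top $: go to q_2, push UY$ → (q_2, 011, UY$)
  read 0, top U: go to q_1, push ε → (q_1, 11, Y$)
  read 1, top Y: go to q_0, push Y → (q_0, 1, Y$)
  read 1, top Y: go to q_0, push UY → (q_0, ε, UY$)
All input consumed in state q_0 with stack UY$.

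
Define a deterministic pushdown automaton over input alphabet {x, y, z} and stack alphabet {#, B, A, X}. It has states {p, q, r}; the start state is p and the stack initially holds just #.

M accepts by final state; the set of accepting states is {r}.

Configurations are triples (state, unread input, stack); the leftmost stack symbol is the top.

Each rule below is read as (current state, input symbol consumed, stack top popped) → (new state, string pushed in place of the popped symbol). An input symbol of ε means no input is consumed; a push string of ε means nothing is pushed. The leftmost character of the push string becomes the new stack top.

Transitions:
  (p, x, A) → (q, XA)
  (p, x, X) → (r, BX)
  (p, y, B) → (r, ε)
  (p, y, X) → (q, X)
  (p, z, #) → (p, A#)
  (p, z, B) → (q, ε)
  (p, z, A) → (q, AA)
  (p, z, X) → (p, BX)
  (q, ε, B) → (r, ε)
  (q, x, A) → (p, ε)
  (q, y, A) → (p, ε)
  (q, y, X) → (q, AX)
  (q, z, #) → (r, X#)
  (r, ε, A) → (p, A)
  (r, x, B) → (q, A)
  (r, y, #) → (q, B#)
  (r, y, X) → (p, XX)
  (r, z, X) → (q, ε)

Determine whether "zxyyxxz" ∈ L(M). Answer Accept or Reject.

(p, zxyyxxz, #)
  read z, top #: go to p, push A# → (p, xyyxxz, A#)
  read x, top A: go to q, push XA → (q, yyxxz, XA#)
  read y, top X: go to q, push AX → (q, yxxz, AXA#)
  read y, top A: go to p, push ε → (p, xxz, XA#)
  read x, top X: go to r, push BX → (r, xz, BXA#)
  read x, top B: go to q, push A → (q, z, AXA#)
No transition applies at (q, z, AXA#); input not fully consumed.

Reject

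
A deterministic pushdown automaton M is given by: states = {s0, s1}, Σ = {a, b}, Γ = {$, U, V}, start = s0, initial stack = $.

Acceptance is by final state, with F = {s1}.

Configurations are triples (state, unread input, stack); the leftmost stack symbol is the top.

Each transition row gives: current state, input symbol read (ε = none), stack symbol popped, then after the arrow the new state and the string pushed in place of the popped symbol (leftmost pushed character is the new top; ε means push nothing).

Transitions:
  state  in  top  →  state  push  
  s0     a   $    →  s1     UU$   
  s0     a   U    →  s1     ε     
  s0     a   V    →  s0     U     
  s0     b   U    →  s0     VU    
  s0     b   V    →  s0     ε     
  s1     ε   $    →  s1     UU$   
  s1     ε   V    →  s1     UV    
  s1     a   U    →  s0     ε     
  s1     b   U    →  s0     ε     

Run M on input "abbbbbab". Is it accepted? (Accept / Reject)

Reject

(s0, abbbbbab, $)
  read a, top $: go to s1, push UU$ → (s1, bbbbbab, UU$)
  read b, top U: go to s0, push ε → (s0, bbbbab, U$)
  read b, top U: go to s0, push VU → (s0, bbbab, VU$)
  read b, top V: go to s0, push ε → (s0, bbab, U$)
  read b, top U: go to s0, push VU → (s0, bab, VU$)
  read b, top V: go to s0, push ε → (s0, ab, U$)
  read a, top U: go to s1, push ε → (s1, b, $)
  ε-move, top $: go to s1, push UU$ → (s1, b, UU$)
  read b, top U: go to s0, push ε → (s0, ε, U$)
All input consumed; state s0 ∉ F and no further ε-move applies.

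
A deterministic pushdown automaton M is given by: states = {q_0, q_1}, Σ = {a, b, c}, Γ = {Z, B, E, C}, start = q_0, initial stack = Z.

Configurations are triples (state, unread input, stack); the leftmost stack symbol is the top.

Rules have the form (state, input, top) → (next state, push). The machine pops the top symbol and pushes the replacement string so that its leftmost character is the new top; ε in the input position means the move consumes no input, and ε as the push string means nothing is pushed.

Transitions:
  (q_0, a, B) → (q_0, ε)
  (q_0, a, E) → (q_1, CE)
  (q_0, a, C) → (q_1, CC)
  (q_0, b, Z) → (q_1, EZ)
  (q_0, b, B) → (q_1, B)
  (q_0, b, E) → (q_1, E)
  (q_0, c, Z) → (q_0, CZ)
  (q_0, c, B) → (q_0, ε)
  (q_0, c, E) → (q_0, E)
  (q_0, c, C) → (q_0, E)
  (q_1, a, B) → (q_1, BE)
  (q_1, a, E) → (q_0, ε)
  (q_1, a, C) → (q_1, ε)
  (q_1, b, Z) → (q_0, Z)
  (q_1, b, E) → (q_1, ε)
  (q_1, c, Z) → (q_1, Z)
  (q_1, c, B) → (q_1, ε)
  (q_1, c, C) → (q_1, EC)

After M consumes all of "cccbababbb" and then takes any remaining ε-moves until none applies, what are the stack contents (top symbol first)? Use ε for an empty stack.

Z

(q_0, cccbababbb, Z)
  read c, top Z: go to q_0, push CZ → (q_0, ccbababbb, CZ)
  read c, top C: go to q_0, push E → (q_0, cbababbb, EZ)
  read c, top E: go to q_0, push E → (q_0, bababbb, EZ)
  read b, top E: go to q_1, push E → (q_1, ababbb, EZ)
  read a, top E: go to q_0, push ε → (q_0, babbb, Z)
  read b, top Z: go to q_1, push EZ → (q_1, abbb, EZ)
  read a, top E: go to q_0, push ε → (q_0, bbb, Z)
  read b, top Z: go to q_1, push EZ → (q_1, bb, EZ)
  read b, top E: go to q_1, push ε → (q_1, b, Z)
  read b, top Z: go to q_0, push Z → (q_0, ε, Z)
All input consumed in state q_0 with stack Z.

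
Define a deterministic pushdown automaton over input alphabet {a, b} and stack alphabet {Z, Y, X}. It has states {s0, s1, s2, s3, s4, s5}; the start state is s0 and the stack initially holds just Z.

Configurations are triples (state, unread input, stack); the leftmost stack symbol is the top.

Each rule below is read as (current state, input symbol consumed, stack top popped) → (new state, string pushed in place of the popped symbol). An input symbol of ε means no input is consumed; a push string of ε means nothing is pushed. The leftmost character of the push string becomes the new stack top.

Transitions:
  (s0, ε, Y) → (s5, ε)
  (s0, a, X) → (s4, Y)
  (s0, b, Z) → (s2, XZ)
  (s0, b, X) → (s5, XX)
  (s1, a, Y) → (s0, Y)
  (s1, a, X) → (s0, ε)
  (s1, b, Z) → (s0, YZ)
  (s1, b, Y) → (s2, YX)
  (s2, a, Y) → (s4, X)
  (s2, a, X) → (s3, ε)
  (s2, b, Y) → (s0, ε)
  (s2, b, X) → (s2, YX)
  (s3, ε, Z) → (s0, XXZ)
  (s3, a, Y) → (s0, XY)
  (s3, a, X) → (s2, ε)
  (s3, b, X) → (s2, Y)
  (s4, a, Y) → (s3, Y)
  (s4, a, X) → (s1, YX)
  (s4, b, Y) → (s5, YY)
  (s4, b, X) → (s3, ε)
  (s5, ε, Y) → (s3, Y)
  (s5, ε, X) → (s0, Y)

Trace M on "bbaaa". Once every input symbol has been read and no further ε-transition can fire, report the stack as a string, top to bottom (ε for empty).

(s0, bbaaa, Z)
  read b, top Z: go to s2, push XZ → (s2, baaa, XZ)
  read b, top X: go to s2, push YX → (s2, aaa, YXZ)
  read a, top Y: go to s4, push X → (s4, aa, XXZ)
  read a, top X: go to s1, push YX → (s1, a, YXXZ)
  read a, top Y: go to s0, push Y → (s0, ε, YXXZ)
  ε-move, top Y: go to s5, push ε → (s5, ε, XXZ)
  ε-move, top X: go to s0, push Y → (s0, ε, YXZ)
  ε-move, top Y: go to s5, push ε → (s5, ε, XZ)
  ε-move, top X: go to s0, push Y → (s0, ε, YZ)
  ε-move, top Y: go to s5, push ε → (s5, ε, Z)
All input consumed in state s5 with stack Z.

Z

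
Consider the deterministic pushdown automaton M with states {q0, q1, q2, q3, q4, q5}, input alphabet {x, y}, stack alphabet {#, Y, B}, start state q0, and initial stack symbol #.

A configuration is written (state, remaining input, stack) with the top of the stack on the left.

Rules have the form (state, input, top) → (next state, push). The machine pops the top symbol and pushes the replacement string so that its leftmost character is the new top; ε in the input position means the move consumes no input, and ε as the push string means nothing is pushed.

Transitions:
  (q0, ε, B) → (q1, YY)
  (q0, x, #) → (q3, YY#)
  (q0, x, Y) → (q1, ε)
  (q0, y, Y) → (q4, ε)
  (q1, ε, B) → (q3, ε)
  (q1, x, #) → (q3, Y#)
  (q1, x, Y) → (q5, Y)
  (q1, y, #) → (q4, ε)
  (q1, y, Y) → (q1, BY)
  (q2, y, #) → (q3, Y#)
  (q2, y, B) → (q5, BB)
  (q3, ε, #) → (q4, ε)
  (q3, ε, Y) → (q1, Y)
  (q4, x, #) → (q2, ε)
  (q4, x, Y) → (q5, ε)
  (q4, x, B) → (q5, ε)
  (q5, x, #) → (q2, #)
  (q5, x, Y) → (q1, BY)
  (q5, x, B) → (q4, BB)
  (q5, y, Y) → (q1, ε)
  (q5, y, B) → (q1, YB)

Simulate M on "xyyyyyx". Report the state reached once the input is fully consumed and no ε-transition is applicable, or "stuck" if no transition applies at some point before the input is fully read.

q5

(q0, xyyyyyx, #)
  read x, top #: go to q3, push YY# → (q3, yyyyyx, YY#)
  ε-move, top Y: go to q1, push Y → (q1, yyyyyx, YY#)
  read y, top Y: go to q1, push BY → (q1, yyyyx, BYY#)
  ε-move, top B: go to q3, push ε → (q3, yyyyx, YY#)
  ε-move, top Y: go to q1, push Y → (q1, yyyyx, YY#)
  read y, top Y: go to q1, push BY → (q1, yyyx, BYY#)
  ε-move, top B: go to q3, push ε → (q3, yyyx, YY#)
  ε-move, top Y: go to q1, push Y → (q1, yyyx, YY#)
  read y, top Y: go to q1, push BY → (q1, yyx, BYY#)
  ε-move, top B: go to q3, push ε → (q3, yyx, YY#)
  ε-move, top Y: go to q1, push Y → (q1, yyx, YY#)
  read y, top Y: go to q1, push BY → (q1, yx, BYY#)
  ε-move, top B: go to q3, push ε → (q3, yx, YY#)
  ε-move, top Y: go to q1, push Y → (q1, yx, YY#)
  read y, top Y: go to q1, push BY → (q1, x, BYY#)
  ε-move, top B: go to q3, push ε → (q3, x, YY#)
  ε-move, top Y: go to q1, push Y → (q1, x, YY#)
  read x, top Y: go to q5, push Y → (q5, ε, YY#)
All input consumed; M is in state q5.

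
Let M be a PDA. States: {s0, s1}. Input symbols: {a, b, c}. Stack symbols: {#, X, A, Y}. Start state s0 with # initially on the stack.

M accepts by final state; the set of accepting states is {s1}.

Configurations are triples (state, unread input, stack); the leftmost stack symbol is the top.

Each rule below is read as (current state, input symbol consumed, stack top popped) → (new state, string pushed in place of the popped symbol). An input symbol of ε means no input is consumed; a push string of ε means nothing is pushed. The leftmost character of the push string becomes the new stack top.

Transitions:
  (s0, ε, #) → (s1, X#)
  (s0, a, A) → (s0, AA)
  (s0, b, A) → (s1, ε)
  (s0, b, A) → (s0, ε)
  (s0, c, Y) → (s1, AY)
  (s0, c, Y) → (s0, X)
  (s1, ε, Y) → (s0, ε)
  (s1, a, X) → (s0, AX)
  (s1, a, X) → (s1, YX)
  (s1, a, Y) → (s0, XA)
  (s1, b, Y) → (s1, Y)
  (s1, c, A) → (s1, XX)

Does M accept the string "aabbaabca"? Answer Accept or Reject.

Accept

One accepting computation: (s0, aabbaabca, #) ⊢ (s1, aabbaabca, X#) ⊢ (s0, abbaabca, AX#) ⊢ (s0, bbaabca, AAX#) ⊢ (s0, baabca, AX#) ⊢ (s1, aabca, X#) ⊢ (s0, abca, AX#) ⊢ (s0, bca, AAX#) ⊢ (s1, ca, AX#) ⊢ (s1, a, XXX#) ⊢ (s1, ε, YXXX#)
All input consumed and state s1 ∈ F.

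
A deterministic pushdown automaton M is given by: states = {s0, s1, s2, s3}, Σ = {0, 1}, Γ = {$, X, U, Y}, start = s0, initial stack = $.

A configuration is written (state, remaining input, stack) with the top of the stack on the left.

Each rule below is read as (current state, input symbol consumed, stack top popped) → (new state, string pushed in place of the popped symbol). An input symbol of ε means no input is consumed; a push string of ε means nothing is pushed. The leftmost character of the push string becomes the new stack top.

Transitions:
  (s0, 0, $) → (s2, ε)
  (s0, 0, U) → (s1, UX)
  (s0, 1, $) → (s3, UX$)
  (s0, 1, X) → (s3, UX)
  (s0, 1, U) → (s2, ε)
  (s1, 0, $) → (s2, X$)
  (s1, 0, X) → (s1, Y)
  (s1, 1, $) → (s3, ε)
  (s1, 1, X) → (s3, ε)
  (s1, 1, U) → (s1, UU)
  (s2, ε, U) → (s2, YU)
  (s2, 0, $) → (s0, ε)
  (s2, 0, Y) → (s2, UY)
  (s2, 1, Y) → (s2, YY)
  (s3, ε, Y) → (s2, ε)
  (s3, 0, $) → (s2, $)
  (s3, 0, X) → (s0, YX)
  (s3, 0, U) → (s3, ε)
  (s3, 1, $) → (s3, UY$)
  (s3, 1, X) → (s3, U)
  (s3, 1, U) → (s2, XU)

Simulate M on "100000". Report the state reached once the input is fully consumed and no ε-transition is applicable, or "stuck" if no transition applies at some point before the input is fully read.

stuck

(s0, 100000, $)
  read 1, top $: go to s3, push UX$ → (s3, 00000, UX$)
  read 0, top U: go to s3, push ε → (s3, 0000, X$)
  read 0, top X: go to s0, push YX → (s0, 000, YX$)
No transition for (s0, 0, top Y); M blocks with input 000 remaining.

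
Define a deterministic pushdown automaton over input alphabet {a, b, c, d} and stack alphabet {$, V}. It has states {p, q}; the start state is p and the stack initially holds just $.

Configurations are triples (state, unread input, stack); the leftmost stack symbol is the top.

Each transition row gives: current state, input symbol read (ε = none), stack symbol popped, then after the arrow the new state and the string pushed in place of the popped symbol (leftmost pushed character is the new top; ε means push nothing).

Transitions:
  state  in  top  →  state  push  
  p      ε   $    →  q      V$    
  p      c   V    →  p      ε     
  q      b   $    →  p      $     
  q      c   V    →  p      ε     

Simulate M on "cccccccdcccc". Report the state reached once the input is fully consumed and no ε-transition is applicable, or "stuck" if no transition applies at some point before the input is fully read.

stuck

(p, cccccccdcccc, $) ⊢ (q, cccccccdcccc, V$) ⊢ (p, ccccccdcccc, $) ⊢ (q, ccccccdcccc, V$) ⊢ (p, cccccdcccc, $) ⊢ (q, cccccdcccc, V$) ⊢ (p, ccccdcccc, $) ⊢ (q, ccccdcccc, V$) ⊢ (p, cccdcccc, $) ⊢ (q, cccdcccc, V$) ⊢ (p, ccdcccc, $) ⊢ (q, ccdcccc, V$) ⊢ (p, cdcccc, $) ⊢ (q, cdcccc, V$) ⊢ (p, dcccc, $) ⊢ (q, dcccc, V$)
No transition for (q, d, top V); M blocks with input dcccc remaining.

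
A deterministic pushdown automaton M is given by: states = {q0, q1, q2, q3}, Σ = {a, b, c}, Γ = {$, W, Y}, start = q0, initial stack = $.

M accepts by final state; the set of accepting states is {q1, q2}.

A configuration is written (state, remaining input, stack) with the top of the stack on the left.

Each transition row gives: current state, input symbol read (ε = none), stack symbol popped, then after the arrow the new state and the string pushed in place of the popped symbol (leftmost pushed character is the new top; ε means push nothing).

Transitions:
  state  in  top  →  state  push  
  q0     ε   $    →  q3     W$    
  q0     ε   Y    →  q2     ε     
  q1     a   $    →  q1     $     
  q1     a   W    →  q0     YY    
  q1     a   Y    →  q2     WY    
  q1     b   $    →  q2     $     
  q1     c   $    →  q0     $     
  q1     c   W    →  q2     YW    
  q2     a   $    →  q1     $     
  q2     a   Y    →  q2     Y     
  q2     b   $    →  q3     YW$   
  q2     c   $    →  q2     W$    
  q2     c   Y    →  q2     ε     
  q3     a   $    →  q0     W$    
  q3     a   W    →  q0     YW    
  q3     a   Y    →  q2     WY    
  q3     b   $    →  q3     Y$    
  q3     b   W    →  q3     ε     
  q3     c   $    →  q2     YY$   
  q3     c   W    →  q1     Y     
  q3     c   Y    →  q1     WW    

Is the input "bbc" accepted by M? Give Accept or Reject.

Accept

(q0, bbc, $)
  ε-move, top $: go to q3, push W$ → (q3, bbc, W$)
  read b, top W: go to q3, push ε → (q3, bc, $)
  read b, top $: go to q3, push Y$ → (q3, c, Y$)
  read c, top Y: go to q1, push WW → (q1, ε, WW$)
All input consumed; state q1 ∈ F.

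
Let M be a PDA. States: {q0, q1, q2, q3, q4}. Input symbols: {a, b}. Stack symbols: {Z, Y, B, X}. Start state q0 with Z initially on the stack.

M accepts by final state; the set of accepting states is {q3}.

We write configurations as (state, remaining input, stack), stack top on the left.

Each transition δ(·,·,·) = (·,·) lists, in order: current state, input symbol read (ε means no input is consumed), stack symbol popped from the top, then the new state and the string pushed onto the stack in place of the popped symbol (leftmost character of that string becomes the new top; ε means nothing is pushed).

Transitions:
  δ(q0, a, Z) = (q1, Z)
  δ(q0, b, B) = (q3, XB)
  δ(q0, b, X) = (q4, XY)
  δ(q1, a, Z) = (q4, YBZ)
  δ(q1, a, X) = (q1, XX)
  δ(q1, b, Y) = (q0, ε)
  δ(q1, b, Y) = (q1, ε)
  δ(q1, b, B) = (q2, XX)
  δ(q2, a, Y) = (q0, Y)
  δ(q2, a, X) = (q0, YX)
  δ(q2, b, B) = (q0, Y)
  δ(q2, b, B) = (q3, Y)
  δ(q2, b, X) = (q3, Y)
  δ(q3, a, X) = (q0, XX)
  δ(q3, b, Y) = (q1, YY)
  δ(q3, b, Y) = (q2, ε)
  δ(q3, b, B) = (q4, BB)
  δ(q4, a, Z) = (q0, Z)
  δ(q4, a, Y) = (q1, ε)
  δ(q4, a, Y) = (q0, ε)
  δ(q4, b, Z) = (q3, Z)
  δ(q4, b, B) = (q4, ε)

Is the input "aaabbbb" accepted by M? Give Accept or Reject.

One accepting computation: (q0, aaabbbb, Z) ⊢ (q1, aabbbb, Z) ⊢ (q4, abbbb, YBZ) ⊢ (q1, bbbb, BZ) ⊢ (q2, bbb, XXZ) ⊢ (q3, bb, YXZ) ⊢ (q2, b, XZ) ⊢ (q3, ε, YZ)
All input consumed and state q3 ∈ F.

Accept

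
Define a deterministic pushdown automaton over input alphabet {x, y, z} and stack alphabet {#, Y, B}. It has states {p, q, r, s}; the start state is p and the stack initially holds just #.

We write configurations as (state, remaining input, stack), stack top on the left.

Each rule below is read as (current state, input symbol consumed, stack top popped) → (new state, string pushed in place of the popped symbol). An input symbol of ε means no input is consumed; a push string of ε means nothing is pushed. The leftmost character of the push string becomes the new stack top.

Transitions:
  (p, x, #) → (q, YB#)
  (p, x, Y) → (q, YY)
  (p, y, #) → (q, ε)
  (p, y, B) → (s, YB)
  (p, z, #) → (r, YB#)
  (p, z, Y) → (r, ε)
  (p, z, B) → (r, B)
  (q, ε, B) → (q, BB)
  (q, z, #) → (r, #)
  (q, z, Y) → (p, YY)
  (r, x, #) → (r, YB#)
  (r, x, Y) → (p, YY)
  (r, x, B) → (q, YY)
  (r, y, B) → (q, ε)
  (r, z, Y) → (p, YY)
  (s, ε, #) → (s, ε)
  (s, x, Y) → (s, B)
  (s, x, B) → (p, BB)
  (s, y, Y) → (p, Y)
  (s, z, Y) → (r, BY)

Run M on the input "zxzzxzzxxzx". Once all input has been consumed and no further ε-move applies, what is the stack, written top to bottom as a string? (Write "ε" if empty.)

(p, zxzzxzzxxzx, #)
  read z, top #: go to r, push YB# → (r, xzzxzzxxzx, YB#)
  read x, top Y: go to p, push YY → (p, zzxzzxxzx, YYB#)
  read z, top Y: go to r, push ε → (r, zxzzxxzx, YB#)
  read z, top Y: go to p, push YY → (p, xzzxxzx, YYB#)
  read x, top Y: go to q, push YY → (q, zzxxzx, YYYB#)
  read z, top Y: go to p, push YY → (p, zxxzx, YYYYB#)
  read z, top Y: go to r, push ε → (r, xxzx, YYYB#)
  read x, top Y: go to p, push YY → (p, xzx, YYYYB#)
  read x, top Y: go to q, push YY → (q, zx, YYYYYB#)
  read z, top Y: go to p, push YY → (p, x, YYYYYYB#)
  read x, top Y: go to q, push YY → (q, ε, YYYYYYYB#)
All input consumed in state q with stack YYYYYYYB#.

YYYYYYYB#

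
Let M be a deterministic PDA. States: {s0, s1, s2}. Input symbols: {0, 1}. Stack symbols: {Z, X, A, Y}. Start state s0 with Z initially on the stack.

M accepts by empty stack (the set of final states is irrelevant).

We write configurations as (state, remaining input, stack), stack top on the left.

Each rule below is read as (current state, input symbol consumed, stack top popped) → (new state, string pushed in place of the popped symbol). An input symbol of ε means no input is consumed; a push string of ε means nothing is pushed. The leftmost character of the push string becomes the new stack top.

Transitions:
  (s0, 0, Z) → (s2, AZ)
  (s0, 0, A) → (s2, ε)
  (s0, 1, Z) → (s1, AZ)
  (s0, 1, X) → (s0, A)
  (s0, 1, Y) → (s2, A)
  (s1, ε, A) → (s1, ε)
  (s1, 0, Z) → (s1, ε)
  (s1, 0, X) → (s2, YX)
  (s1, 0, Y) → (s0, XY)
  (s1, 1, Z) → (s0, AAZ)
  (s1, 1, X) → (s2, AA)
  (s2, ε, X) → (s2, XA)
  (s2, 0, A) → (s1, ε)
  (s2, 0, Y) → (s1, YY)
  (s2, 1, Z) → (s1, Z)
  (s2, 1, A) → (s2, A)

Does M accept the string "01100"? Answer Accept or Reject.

Accept

(s0, 01100, Z)
  read 0, top Z: go to s2, push AZ → (s2, 1100, AZ)
  read 1, top A: go to s2, push A → (s2, 100, AZ)
  read 1, top A: go to s2, push A → (s2, 00, AZ)
  read 0, top A: go to s1, push ε → (s1, 0, Z)
  read 0, top Z: go to s1, push ε → (s1, ε, ε)
All input consumed and the stack is empty.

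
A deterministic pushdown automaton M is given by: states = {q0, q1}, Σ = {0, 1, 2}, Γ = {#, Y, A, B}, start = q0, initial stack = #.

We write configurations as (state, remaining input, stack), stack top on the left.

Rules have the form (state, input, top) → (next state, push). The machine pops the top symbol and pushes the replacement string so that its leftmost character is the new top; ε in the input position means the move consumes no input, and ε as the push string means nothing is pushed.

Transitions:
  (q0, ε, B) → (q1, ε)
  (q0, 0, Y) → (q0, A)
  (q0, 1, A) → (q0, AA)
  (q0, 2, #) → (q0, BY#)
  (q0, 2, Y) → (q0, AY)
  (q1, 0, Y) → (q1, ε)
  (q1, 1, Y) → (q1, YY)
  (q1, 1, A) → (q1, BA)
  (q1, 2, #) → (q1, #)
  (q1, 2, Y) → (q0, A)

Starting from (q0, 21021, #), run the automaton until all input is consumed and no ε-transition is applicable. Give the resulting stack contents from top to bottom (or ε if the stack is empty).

AA#

(q0, 21021, #)
  read 2, top #: go to q0, push BY# → (q0, 1021, BY#)
  ε-move, top B: go to q1, push ε → (q1, 1021, Y#)
  read 1, top Y: go to q1, push YY → (q1, 021, YY#)
  read 0, top Y: go to q1, push ε → (q1, 21, Y#)
  read 2, top Y: go to q0, push A → (q0, 1, A#)
  read 1, top A: go to q0, push AA → (q0, ε, AA#)
All input consumed in state q0 with stack AA#.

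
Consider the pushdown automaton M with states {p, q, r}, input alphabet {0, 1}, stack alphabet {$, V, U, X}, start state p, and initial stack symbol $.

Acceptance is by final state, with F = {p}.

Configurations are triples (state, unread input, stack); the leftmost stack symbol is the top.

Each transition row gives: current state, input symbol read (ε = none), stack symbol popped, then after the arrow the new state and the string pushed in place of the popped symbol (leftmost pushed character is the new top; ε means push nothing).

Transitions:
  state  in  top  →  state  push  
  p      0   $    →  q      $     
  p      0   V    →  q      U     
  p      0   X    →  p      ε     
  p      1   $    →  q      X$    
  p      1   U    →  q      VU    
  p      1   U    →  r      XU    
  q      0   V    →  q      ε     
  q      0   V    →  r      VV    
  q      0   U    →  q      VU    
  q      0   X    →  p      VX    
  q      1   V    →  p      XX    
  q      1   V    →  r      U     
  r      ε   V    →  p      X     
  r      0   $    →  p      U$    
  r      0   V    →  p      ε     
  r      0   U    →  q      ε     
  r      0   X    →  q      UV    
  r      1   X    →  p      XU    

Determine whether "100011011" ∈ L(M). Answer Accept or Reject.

No computation consumes all input and reaches a final state.

Reject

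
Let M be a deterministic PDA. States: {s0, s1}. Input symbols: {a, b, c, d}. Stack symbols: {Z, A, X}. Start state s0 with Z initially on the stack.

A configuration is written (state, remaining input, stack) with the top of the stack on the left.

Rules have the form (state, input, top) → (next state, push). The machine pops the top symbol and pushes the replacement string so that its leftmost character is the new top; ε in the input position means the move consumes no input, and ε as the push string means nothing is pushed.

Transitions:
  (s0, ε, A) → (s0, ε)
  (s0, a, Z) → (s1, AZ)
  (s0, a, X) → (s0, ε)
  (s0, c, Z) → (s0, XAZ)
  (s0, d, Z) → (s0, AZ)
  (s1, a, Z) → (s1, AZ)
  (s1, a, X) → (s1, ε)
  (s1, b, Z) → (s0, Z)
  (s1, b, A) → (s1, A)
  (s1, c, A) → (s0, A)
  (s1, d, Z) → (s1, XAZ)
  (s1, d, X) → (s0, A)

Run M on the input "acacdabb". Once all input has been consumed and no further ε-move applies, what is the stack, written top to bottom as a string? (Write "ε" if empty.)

(s0, acacdabb, Z)
  read a, top Z: go to s1, push AZ → (s1, cacdabb, AZ)
  read c, top A: go to s0, push A → (s0, acdabb, AZ)
  ε-move, top A: go to s0, push ε → (s0, acdabb, Z)
  read a, top Z: go to s1, push AZ → (s1, cdabb, AZ)
  read c, top A: go to s0, push A → (s0, dabb, AZ)
  ε-move, top A: go to s0, push ε → (s0, dabb, Z)
  read d, top Z: go to s0, push AZ → (s0, abb, AZ)
  ε-move, top A: go to s0, push ε → (s0, abb, Z)
  read a, top Z: go to s1, push AZ → (s1, bb, AZ)
  read b, top A: go to s1, push A → (s1, b, AZ)
  read b, top A: go to s1, push A → (s1, ε, AZ)
All input consumed in state s1 with stack AZ.

AZ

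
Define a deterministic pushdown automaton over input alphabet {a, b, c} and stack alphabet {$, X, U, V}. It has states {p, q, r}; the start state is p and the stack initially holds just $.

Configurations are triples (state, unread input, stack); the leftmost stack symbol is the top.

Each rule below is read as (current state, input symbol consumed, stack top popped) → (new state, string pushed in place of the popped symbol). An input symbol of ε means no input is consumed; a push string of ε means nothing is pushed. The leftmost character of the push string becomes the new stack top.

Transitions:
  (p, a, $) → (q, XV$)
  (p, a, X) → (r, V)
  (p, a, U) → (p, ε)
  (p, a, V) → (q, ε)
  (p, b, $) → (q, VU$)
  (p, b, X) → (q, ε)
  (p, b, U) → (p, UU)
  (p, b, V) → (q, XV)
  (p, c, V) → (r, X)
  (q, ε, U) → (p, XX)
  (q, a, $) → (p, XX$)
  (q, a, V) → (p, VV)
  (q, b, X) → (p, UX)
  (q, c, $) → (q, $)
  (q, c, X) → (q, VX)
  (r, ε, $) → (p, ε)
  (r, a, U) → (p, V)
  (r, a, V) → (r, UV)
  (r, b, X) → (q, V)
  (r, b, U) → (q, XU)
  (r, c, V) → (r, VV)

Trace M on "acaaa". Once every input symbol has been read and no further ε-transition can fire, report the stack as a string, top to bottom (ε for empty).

(p, acaaa, $)
  read a, top $: go to q, push XV$ → (q, caaa, XV$)
  read c, top X: go to q, push VX → (q, aaa, VXV$)
  read a, top V: go to p, push VV → (p, aa, VVXV$)
  read a, top V: go to q, push ε → (q, a, VXV$)
  read a, top V: go to p, push VV → (p, ε, VVXV$)
All input consumed in state p with stack VVXV$.

VVXV$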